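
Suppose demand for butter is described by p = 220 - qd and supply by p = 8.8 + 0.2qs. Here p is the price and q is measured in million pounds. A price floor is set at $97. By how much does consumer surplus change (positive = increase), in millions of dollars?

-7923.5

Rearranging demand gives qd = 220 - p; rearranging supply gives qs = 5p - 44. In a free market, 220 - p = 5p - 44 gives the equilibrium p* = 44, q* = 176.
Since 97 > 44, the floor is binding.
At p = 97: qd = 220 - 97 = 123 and qs = 5·97 - 44 = 441.
Consumer surplus without the control is ½ · (220 - 44) · 176 = 15488.
With the floor, consumers buy 123 units at 97, so CS = ½ · (220 - 97) · 123 = 7564.5.
Change in consumer surplus = 7564.5 - 15488 = -7923.5.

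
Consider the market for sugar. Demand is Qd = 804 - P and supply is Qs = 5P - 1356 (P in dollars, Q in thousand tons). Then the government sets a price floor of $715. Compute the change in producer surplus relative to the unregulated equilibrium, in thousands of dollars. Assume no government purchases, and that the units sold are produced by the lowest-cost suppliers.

Setting quantity demanded equal to quantity supplied, 804 - P = 5P - 1356, gives P* = 360 and Q* = 444.
Because the floor (715) lies above the market-clearing price, it is binding.
At P = 715: Qd = 804 - 715 = 89 and Qs = 5·715 - 1356 = 2219.
Producer surplus without the control is ½ · (360 - 271.2) · 444 = 19713.6.
With the floor, 89 units are sold at 715. The supply price at Q = 89 is 289, so PS = ½ · [(715 - 271.2) + (715 - 289)] · 89 = 38706.1.
Change in producer surplus = 38706.1 - 19713.6 = 18992.5.

18992.5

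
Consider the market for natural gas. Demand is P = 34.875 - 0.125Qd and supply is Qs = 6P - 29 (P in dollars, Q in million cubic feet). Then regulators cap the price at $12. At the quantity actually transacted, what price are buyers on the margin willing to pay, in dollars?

Rearranging demand gives Qd = 279 - 8P. In a free market, 279 - 8P = 6P - 29 gives the equilibrium P* = 22, Q* = 103.
Since 12 < 22, the ceiling is binding.
At P = 12: Qd = 279 - 8·12 = 183 and Qs = 6·12 - 29 = 43.
Only 43 units reach the market. On the demand curve, the marginal buyer's willingness to pay at Q = 43 is (279 - 43)/8 = 29.5.

29.5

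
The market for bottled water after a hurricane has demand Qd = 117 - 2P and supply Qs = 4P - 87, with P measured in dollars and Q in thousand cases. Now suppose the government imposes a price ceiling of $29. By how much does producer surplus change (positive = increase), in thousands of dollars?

-195

In a free market, 117 - 2P = 4P - 87 gives the equilibrium P* = 34, Q* = 49.
Since 29 < 34, the ceiling is binding.
At P = 29: Qd = 117 - 2·29 = 59 and Qs = 4·29 - 87 = 29.
Producer surplus without the control is ½ · (34 - 21.75) · 49 = 300.125.
With the ceiling, producers sell 29 units at 29, so PS = ½ · (29 - 21.75) · 29 = 105.125.
Change in producer surplus = 105.125 - 300.125 = -195.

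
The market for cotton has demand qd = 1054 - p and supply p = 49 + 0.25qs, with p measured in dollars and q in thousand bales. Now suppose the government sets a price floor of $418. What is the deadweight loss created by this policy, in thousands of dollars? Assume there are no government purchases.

Rearranging supply gives qs = 4p - 196. Equilibrium: 1054 - p = 4p - 196, so 1250 = 5p and p* = 250, q* = 804.
Because the floor (418) lies above the market-clearing price, it is binding.
At p = 418: qd = 1054 - 418 = 636 and qs = 4·418 - 196 = 1476.
Quantity traded falls to 636. At q = 636 the demand price is 1054 - 636 = 418 and the supply price is (196 + 636)/4 = 208.
Deadweight loss = ½ · (418 - 208) · (804 - 636) = ½ · 210 · 168 = 17640.

17640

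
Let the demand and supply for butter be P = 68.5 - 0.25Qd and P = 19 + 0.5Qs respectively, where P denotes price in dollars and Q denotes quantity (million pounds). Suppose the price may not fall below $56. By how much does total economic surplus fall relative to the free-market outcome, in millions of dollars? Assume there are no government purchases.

96

Rearranging demand gives Qd = 274 - 4P; rearranging supply gives Qs = 2P - 38. In a free market, 274 - 4P = 2P - 38 gives the equilibrium P* = 52, Q* = 66.
Because the floor (56) lies above the market-clearing price, it is binding.
At P = 56: Qd = 274 - 4·56 = 50 and Qs = 2·56 - 38 = 74.
Quantity traded falls to 50. At Q = 50 the demand price is (274 - 50)/4 = 56 and the supply price is (38 + 50)/2 = 44.
Deadweight loss = ½ · (56 - 44) · (66 - 50) = ½ · 12 · 16 = 96.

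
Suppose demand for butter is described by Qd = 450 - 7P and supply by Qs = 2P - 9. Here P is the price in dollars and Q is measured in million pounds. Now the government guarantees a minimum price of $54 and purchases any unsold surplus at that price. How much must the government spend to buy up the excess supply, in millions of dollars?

1458

Without the control the market clears where 450 - 7P = 2P - 9, i.e. P* = 51 and Q* = 93.
The floor of 54 is above the equilibrium price 51, so it binds.
At P = 54: Qd = 450 - 7·54 = 72 and Qs = 2·54 - 9 = 99.
Surplus = Qs - Qd = 27.
Government expenditure = surplus × support price = 27 × 54 = 1458.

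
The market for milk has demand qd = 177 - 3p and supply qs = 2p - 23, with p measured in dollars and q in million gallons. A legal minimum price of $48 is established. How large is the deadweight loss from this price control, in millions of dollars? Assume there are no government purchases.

240

Without the control the market clears where 177 - 3p = 2p - 23, i.e. p* = 40 and q* = 57.
The floor of 48 is above the equilibrium price 40, so it binds.
At p = 48: qd = 177 - 3·48 = 33 and qs = 2·48 - 23 = 73.
Quantity traded falls to 33. At q = 33 the demand price is (177 - 33)/3 = 48 and the supply price is (23 + 33)/2 = 28.
Deadweight loss = ½ · (48 - 28) · (57 - 33) = ½ · 20 · 24 = 240.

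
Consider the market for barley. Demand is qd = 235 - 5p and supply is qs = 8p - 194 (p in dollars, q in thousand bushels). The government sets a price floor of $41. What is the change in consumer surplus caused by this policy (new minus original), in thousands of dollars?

-400

Equilibrium: 235 - 5p = 8p - 194, so 429 = 13p and p* = 33, q* = 70.
Since 41 > 33, the floor is binding.
At p = 41: qd = 235 - 5·41 = 30 and qs = 8·41 - 194 = 134.
Consumer surplus without the control is ½ · (47 - 33) · 70 = 490.
With the floor, consumers buy 30 units at 41, so CS = ½ · (47 - 41) · 30 = 90.
Change in consumer surplus = 90 - 490 = -400.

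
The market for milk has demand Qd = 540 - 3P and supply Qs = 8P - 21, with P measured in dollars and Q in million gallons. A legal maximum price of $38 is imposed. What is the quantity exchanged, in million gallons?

In a free market, 540 - 3P = 8P - 21 gives the equilibrium P* = 51, Q* = 387.
Since 38 < 51, the ceiling is binding.
At P = 38: Qd = 540 - 3·38 = 426 and Qs = 8·38 - 21 = 283.
The quantity actually transacted is the short side, supply: 283.

283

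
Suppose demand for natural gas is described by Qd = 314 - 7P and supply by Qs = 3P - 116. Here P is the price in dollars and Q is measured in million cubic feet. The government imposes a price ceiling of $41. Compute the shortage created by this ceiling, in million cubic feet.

In a free market, 314 - 7P = 3P - 116 gives the equilibrium P* = 43, Q* = 13.
Since 41 < 43, the ceiling is binding.
At P = 41: Qd = 314 - 7·41 = 27 and Qs = 3·41 - 116 = 7.
Shortage = Qd - Qs = 27 - 7 = 20.

20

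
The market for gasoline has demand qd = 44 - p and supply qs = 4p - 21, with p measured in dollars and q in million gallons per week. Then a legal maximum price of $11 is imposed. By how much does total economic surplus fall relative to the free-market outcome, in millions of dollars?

40

Without the control the market clears where 44 - p = 4p - 21, i.e. p* = 13 and q* = 31.
Because the ceiling (11) lies below the market-clearing price, it is binding.
At p = 11: qd = 44 - 11 = 33 and qs = 4·11 - 21 = 23.
Quantity traded falls to 23. At q = 23 the demand price is 44 - 23 = 21 and the supply price is (21 + 23)/4 = 11.
Deadweight loss = ½ · (21 - 11) · (31 - 23) = ½ · 10 · 8 = 40.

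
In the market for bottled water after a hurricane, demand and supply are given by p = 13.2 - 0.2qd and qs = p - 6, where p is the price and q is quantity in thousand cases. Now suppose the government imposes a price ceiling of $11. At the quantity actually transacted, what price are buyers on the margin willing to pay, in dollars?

12.2

Rearranging demand gives qd = 66 - 5p. Equilibrium: 66 - 5p = p - 6, so 72 = 6p and p* = 12, q* = 6.
Because the ceiling (11) lies below the market-clearing price, it is binding.
At p = 11: qd = 66 - 5·11 = 11 and qs = 11 - 6 = 5.
Only 5 units reach the market. On the demand curve, the marginal buyer's willingness to pay at q = 5 is (66 - 5)/5 = 12.2.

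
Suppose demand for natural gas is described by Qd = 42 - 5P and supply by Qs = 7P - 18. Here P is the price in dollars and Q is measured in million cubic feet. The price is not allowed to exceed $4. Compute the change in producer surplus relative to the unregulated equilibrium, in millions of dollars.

Without the control the market clears where 42 - 5P = 7P - 18, i.e. P* = 5 and Q* = 17.
The ceiling of 4 is below the equilibrium price 5, so it binds.
At P = 4: Qd = 42 - 5·4 = 22 and Qs = 7·4 - 18 = 10.
Producer surplus without the control is ½ · (5 - 18/7) · 17 = 289/14.
With the ceiling, producers sell 10 units at 4, so PS = ½ · (4 - 18/7) · 10 = 50/7.
Change in producer surplus = 50/7 - 289/14 = -13.5.

-13.5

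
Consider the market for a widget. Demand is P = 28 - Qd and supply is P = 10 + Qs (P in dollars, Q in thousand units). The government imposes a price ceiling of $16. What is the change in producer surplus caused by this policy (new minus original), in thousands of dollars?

Rearranging demand gives Qd = 28 - P; rearranging supply gives Qs = P - 10. Without the control the market clears where 28 - P = P - 10, i.e. P* = 19 and Q* = 9.
The ceiling of 16 is below the equilibrium price 19, so it binds.
At P = 16: Qd = 28 - 16 = 12 and Qs = 16 - 10 = 6.
Producer surplus without the control is ½ · (19 - 10) · 9 = 40.5.
With the ceiling, producers sell 6 units at 16, so PS = ½ · (16 - 10) · 6 = 18.
Change in producer surplus = 18 - 40.5 = -22.5.

-22.5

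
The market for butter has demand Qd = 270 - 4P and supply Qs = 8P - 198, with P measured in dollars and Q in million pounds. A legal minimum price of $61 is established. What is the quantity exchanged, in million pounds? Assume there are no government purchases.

Without the control the market clears where 270 - 4P = 8P - 198, i.e. P* = 39 and Q* = 114.
Because the floor (61) lies above the market-clearing price, it is binding.
At P = 61: Qd = 270 - 4·61 = 26 and Qs = 8·61 - 198 = 290.
The quantity actually transacted is the short side, demand: 26.

26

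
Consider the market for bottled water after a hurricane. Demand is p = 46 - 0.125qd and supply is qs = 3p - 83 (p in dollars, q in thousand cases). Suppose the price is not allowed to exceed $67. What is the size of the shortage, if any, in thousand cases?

0

Rearranging demand gives qd = 368 - 8p. In a free market, 368 - 8p = 3p - 83 gives the equilibrium p* = 41, q* = 40.
Since 67 is above p* = 41, the ceiling does not bind and the free-market outcome prevails.
Since the control does not bind, there is no shortage.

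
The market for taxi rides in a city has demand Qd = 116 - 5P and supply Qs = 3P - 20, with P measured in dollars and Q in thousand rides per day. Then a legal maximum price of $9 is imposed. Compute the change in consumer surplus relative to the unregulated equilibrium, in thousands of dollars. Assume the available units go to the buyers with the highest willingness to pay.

Setting quantity demanded equal to quantity supplied, 116 - 5P = 3P - 20, gives P* = 17 and Q* = 31.
Since 9 < 17, the ceiling is binding.
At P = 9: Qd = 116 - 5·9 = 71 and Qs = 3·9 - 20 = 7.
Consumer surplus without the control is ½ · (23.2 - 17) · 31 = 96.1.
With the ceiling, 7 units are sold at 9 (assume they go to the highest-value buyers). The demand price at Q = 7 is 21.8, so CS = ½ · [(23.2 - 9) + (21.8 - 9)] · 7 = 94.5.
Change in consumer surplus = 94.5 - 96.1 = -1.6.

-1.6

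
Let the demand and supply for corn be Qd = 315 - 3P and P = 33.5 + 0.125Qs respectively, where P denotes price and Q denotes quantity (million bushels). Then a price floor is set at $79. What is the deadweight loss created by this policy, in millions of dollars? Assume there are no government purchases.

1394.25

Rearranging supply gives Qs = 8P - 268. Equilibrium: 315 - 3P = 8P - 268, so 583 = 11P and P* = 53, Q* = 156.
Because the floor (79) lies above the market-clearing price, it is binding.
At P = 79: Qd = 315 - 3·79 = 78 and Qs = 8·79 - 268 = 364.
Quantity traded falls to 78. At Q = 78 the demand price is (315 - 78)/3 = 79 and the supply price is (268 + 78)/8 = 43.25.
Deadweight loss = ½ · (79 - 43.25) · (156 - 78) = ½ · 35.75 · 78 = 1394.25.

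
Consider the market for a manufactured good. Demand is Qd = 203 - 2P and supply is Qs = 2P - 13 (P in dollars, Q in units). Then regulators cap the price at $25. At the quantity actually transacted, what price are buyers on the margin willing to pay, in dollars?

83

Equilibrium: 203 - 2P = 2P - 13, so 216 = 4P and P* = 54, Q* = 95.
Because the ceiling (25) lies below the market-clearing price, it is binding.
At P = 25: Qd = 203 - 2·25 = 153 and Qs = 2·25 - 13 = 37.
Only 37 units reach the market. On the demand curve, the marginal buyer's willingness to pay at Q = 37 is (203 - 37)/2 = 83.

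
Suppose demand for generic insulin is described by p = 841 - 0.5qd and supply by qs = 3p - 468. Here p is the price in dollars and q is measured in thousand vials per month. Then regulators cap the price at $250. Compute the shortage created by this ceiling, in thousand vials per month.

Rearranging demand gives qd = 1682 - 2p. Setting quantity demanded equal to quantity supplied, 1682 - 2p = 3p - 468, gives p* = 430 and q* = 822.
Because the ceiling (250) lies below the market-clearing price, it is binding.
At p = 250: qd = 1682 - 2·250 = 1182 and qs = 3·250 - 468 = 282.
Shortage = qd - qs = 1182 - 282 = 900.

900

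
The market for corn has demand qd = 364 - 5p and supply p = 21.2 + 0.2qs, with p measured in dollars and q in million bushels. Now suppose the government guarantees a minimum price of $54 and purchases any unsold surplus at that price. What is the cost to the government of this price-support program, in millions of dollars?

3780

Rearranging supply gives qs = 5p - 106. Without the control the market clears where 364 - 5p = 5p - 106, i.e. p* = 47 and q* = 129.
The floor of 54 is above the equilibrium price 47, so it binds.
At p = 54: qd = 364 - 5·54 = 94 and qs = 5·54 - 106 = 164.
Surplus = qs - qd = 70.
Government expenditure = surplus × support price = 70 × 54 = 3780.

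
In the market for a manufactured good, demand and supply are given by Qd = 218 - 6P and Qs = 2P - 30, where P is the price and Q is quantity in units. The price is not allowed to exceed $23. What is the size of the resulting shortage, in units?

64

Without the control the market clears where 218 - 6P = 2P - 30, i.e. P* = 31 and Q* = 32.
Because the ceiling (23) lies below the market-clearing price, it is binding.
At P = 23: Qd = 218 - 6·23 = 80 and Qs = 2·23 - 30 = 16.
Shortage = Qd - Qs = 80 - 16 = 64.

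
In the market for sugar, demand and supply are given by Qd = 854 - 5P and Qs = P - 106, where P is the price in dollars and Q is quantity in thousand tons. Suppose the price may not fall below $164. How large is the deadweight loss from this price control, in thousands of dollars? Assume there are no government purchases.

In a free market, 854 - 5P = P - 106 gives the equilibrium P* = 160, Q* = 54.
Because the floor (164) lies above the market-clearing price, it is binding.
At P = 164: Qd = 854 - 5·164 = 34 and Qs = 164 - 106 = 58.
Quantity traded falls to 34. At Q = 34 the demand price is (854 - 34)/5 = 164 and the supply price is 106 + 34 = 140.
Deadweight loss = ½ · (164 - 140) · (54 - 34) = ½ · 24 · 20 = 240.

240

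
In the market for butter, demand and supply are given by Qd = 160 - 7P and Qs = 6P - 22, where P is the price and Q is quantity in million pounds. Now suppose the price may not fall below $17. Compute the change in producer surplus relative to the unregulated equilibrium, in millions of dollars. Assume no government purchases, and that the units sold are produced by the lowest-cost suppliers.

Without the control the market clears where 160 - 7P = 6P - 22, i.e. P* = 14 and Q* = 62.
Because the floor (17) lies above the market-clearing price, it is binding.
At P = 17: Qd = 160 - 7·17 = 41 and Qs = 6·17 - 22 = 80.
Producer surplus without the control is ½ · (14 - 11/3) · 62 = 961/3.
With the floor, 41 units are sold at 17. The supply price at Q = 41 is 10.5, so PS = ½ · [(17 - 11/3) + (17 - 10.5)] · 41 = 4879/12.
Change in producer surplus = 4879/12 - 961/3 = 86.25.

86.25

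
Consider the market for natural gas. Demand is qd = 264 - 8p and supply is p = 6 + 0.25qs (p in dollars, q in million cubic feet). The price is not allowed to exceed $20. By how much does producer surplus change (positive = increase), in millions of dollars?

-256

Rearranging supply gives qs = 4p - 24. Without the control the market clears where 264 - 8p = 4p - 24, i.e. p* = 24 and q* = 72.
The ceiling of 20 is below the equilibrium price 24, so it binds.
At p = 20: qd = 264 - 8·20 = 104 and qs = 4·20 - 24 = 56.
Producer surplus without the control is ½ · (24 - 6) · 72 = 648.
With the ceiling, producers sell 56 units at 20, so PS = ½ · (20 - 6) · 56 = 392.
Change in producer surplus = 392 - 648 = -256.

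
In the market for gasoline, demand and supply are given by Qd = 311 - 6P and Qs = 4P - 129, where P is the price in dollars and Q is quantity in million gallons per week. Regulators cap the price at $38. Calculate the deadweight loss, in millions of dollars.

Without the control the market clears where 311 - 6P = 4P - 129, i.e. P* = 44 and Q* = 47.
The ceiling of 38 is below the equilibrium price 44, so it binds.
At P = 38: Qd = 311 - 6·38 = 83 and Qs = 4·38 - 129 = 23.
Quantity traded falls to 23. At Q = 23 the demand price is (311 - 23)/6 = 48 and the supply price is (129 + 23)/4 = 38.
Deadweight loss = ½ · (48 - 38) · (47 - 23) = ½ · 10 · 24 = 120.

120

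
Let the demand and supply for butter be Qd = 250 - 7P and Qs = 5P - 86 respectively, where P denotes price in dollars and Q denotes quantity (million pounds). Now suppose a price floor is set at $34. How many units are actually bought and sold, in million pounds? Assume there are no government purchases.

Setting quantity demanded equal to quantity supplied, 250 - 7P = 5P - 86, gives P* = 28 and Q* = 54.
The floor of 34 is above the equilibrium price 28, so it binds.
At P = 34: Qd = 250 - 7·34 = 12 and Qs = 5·34 - 86 = 84.
The quantity actually transacted is the short side, demand: 12.

12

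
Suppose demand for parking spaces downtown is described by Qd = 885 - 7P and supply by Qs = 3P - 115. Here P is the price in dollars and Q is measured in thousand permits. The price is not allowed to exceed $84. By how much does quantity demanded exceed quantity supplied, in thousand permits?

160

In a free market, 885 - 7P = 3P - 115 gives the equilibrium P* = 100, Q* = 185.
Since 84 < 100, the ceiling is binding.
At P = 84: Qd = 885 - 7·84 = 297 and Qs = 3·84 - 115 = 137.
Shortage = Qd - Qs = 297 - 137 = 160.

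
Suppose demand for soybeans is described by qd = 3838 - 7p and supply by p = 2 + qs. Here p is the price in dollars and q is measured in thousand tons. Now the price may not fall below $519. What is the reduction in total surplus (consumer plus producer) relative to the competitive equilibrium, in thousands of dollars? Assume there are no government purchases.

Rearranging supply gives qs = p - 2. Setting quantity demanded equal to quantity supplied, 3838 - 7p = p - 2, gives p* = 480 and q* = 478.
Because the floor (519) lies above the market-clearing price, it is binding.
At p = 519: qd = 3838 - 7·519 = 205 and qs = 519 - 2 = 517.
Quantity traded falls to 205. At q = 205 the demand price is (3838 - 205)/7 = 519 and the supply price is 2 + 205 = 207.
Deadweight loss = ½ · (519 - 207) · (478 - 205) = ½ · 312 · 273 = 42588.

42588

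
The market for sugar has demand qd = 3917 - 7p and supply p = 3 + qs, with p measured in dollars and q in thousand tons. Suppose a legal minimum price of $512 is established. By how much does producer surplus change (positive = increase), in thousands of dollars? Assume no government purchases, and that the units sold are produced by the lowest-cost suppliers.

-4532

Rearranging supply gives qs = p - 3. Equilibrium: 3917 - 7p = p - 3, so 3920 = 8p and p* = 490, q* = 487.
The floor of 512 is above the equilibrium price 490, so it binds.
At p = 512: qd = 3917 - 7·512 = 333 and qs = 512 - 3 = 509.
Producer surplus without the control is ½ · (490 - 3) · 487 = 118584.5.
With the floor, 333 units are sold at 512. The supply price at q = 333 is 336, so PS = ½ · [(512 - 3) + (512 - 336)] · 333 = 114052.5.
Change in producer surplus = 114052.5 - 118584.5 = -4532.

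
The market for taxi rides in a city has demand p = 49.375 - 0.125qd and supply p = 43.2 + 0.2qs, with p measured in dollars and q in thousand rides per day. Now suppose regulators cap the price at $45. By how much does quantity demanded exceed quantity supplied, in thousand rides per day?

26

Rearranging demand gives qd = 395 - 8p; rearranging supply gives qs = 5p - 216. In a free market, 395 - 8p = 5p - 216 gives the equilibrium p* = 47, q* = 19.
The ceiling of 45 is below the equilibrium price 47, so it binds.
At p = 45: qd = 395 - 8·45 = 35 and qs = 5·45 - 216 = 9.
Shortage = qd - qs = 35 - 9 = 26.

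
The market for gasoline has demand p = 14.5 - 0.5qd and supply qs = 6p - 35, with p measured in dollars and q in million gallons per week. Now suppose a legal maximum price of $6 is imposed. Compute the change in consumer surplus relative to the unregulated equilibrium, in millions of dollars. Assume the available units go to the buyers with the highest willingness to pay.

-34

Rearranging demand gives qd = 29 - 2p. In a free market, 29 - 2p = 6p - 35 gives the equilibrium p* = 8, q* = 13.
The ceiling of 6 is below the equilibrium price 8, so it binds.
At p = 6: qd = 29 - 2·6 = 17 and qs = 6·6 - 35 = 1.
Consumer surplus without the control is ½ · (14.5 - 8) · 13 = 42.25.
With the ceiling, 1 units are sold at 6 (assume they go to the highest-value buyers). The demand price at q = 1 is 14, so CS = ½ · [(14.5 - 6) + (14 - 6)] · 1 = 8.25.
Change in consumer surplus = 8.25 - 42.25 = -34.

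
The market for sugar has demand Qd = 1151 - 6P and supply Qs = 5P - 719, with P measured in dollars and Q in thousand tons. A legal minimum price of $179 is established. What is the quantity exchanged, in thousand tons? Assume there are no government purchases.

77

Setting quantity demanded equal to quantity supplied, 1151 - 6P = 5P - 719, gives P* = 170 and Q* = 131.
Since 179 > 170, the floor is binding.
At P = 179: Qd = 1151 - 6·179 = 77 and Qs = 5·179 - 719 = 176.
The quantity actually transacted is the short side, demand: 77.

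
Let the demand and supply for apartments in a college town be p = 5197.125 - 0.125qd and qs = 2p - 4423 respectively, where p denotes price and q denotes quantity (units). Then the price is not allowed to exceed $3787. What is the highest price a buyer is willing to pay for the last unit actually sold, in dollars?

4803.25

Rearranging demand gives qd = 41577 - 8p. Without the control the market clears where 41577 - 8p = 2p - 4423, i.e. p* = 4600 and q* = 4777.
Since 3787 < 4600, the ceiling is binding.
At p = 3787: qd = 41577 - 8·3787 = 11281 and qs = 2·3787 - 4423 = 3151.
Only 3151 units reach the market. On the demand curve, the marginal buyer's willingness to pay at q = 3151 is (41577 - 3151)/8 = 4803.25.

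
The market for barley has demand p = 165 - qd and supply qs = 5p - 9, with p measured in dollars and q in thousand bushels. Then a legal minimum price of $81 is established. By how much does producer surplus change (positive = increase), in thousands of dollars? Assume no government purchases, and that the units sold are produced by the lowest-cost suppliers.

Rearranging demand gives qd = 165 - p. Setting quantity demanded equal to quantity supplied, 165 - p = 5p - 9, gives p* = 29 and q* = 136.
Since 81 > 29, the floor is binding.
At p = 81: qd = 165 - 81 = 84 and qs = 5·81 - 9 = 396.
Producer surplus without the control is ½ · (29 - 1.8) · 136 = 1849.6.
With the floor, 84 units are sold at 81. The supply price at q = 84 is 18.6, so PS = ½ · [(81 - 1.8) + (81 - 18.6)] · 84 = 5947.2.
Change in producer surplus = 5947.2 - 1849.6 = 4097.6.

4097.6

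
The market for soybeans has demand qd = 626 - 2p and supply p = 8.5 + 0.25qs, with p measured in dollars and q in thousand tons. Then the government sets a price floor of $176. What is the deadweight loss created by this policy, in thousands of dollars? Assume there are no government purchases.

Rearranging supply gives qs = 4p - 34. Setting quantity demanded equal to quantity supplied, 626 - 2p = 4p - 34, gives p* = 110 and q* = 406.
The floor of 176 is above the equilibrium price 110, so it binds.
At p = 176: qd = 626 - 2·176 = 274 and qs = 4·176 - 34 = 670.
Quantity traded falls to 274. At q = 274 the demand price is (626 - 274)/2 = 176 and the supply price is (34 + 274)/4 = 77.
Deadweight loss = ½ · (176 - 77) · (406 - 274) = ½ · 99 · 132 = 6534.

6534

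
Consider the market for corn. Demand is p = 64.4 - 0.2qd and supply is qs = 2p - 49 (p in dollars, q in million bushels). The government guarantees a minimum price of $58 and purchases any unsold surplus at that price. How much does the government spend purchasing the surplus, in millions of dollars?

Rearranging demand gives qd = 322 - 5p. In a free market, 322 - 5p = 2p - 49 gives the equilibrium p* = 53, q* = 57.
Since 58 > 53, the floor is binding.
At p = 58: qd = 322 - 5·58 = 32 and qs = 2·58 - 49 = 67.
Surplus = qs - qd = 35.
Government expenditure = surplus × support price = 35 × 58 = 2030.

2030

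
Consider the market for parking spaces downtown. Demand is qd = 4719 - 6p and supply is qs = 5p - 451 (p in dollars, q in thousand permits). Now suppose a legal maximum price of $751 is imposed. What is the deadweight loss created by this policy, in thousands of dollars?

Setting quantity demanded equal to quantity supplied, 4719 - 6p = 5p - 451, gives p* = 470 and q* = 1899.
The ceiling of 751 is above the equilibrium price 470, so it is not binding; the market clears at p* = 470, q* = 1899.
Since the control does not bind, no trades are prevented and deadweight loss is zero.

0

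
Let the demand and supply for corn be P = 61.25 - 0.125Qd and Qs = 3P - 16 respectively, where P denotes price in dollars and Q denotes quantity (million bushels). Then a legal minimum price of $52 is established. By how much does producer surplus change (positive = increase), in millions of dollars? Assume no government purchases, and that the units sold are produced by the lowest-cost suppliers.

60

Rearranging demand gives Qd = 490 - 8P. Equilibrium: 490 - 8P = 3P - 16, so 506 = 11P and P* = 46, Q* = 122.
Because the floor (52) lies above the market-clearing price, it is binding.
At P = 52: Qd = 490 - 8·52 = 74 and Qs = 3·52 - 16 = 140.
Producer surplus without the control is ½ · (46 - 16/3) · 122 = 7442/3.
With the floor, 74 units are sold at 52. The supply price at Q = 74 is 30, so PS = ½ · [(52 - 16/3) + (52 - 30)] · 74 = 7622/3.
Change in producer surplus = 7622/3 - 7442/3 = 60.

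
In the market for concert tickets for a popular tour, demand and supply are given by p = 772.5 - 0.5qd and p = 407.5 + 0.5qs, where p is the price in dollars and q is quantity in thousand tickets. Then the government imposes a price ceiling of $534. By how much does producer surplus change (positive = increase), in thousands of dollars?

Rearranging demand gives qd = 1545 - 2p; rearranging supply gives qs = 2p - 815. Without the control the market clears where 1545 - 2p = 2p - 815, i.e. p* = 590 and q* = 365.
The ceiling of 534 is below the equilibrium price 590, so it binds.
At p = 534: qd = 1545 - 2·534 = 477 and qs = 2·534 - 815 = 253.
Producer surplus without the control is ½ · (590 - 407.5) · 365 = 33306.25.
With the ceiling, producers sell 253 units at 534, so PS = ½ · (534 - 407.5) · 253 = 16002.25.
Change in producer surplus = 16002.25 - 33306.25 = -17304.

-17304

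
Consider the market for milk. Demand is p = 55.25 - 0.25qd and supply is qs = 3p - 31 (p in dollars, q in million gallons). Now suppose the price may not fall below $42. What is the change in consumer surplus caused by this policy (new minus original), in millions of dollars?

Rearranging demand gives qd = 221 - 4p. Equilibrium: 221 - 4p = 3p - 31, so 252 = 7p and p* = 36, q* = 77.
The floor of 42 is above the equilibrium price 36, so it binds.
At p = 42: qd = 221 - 4·42 = 53 and qs = 3·42 - 31 = 95.
Consumer surplus without the control is ½ · (55.25 - 36) · 77 = 741.125.
With the floor, consumers buy 53 units at 42, so CS = ½ · (55.25 - 42) · 53 = 351.125.
Change in consumer surplus = 351.125 - 741.125 = -390.

-390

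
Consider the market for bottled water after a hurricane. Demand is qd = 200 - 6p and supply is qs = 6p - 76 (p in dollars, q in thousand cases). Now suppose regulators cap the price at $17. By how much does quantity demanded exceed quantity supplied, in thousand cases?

In a free market, 200 - 6p = 6p - 76 gives the equilibrium p* = 23, q* = 62.
Since 17 < 23, the ceiling is binding.
At p = 17: qd = 200 - 6·17 = 98 and qs = 6·17 - 76 = 26.
Shortage = qd - qs = 98 - 26 = 72.

72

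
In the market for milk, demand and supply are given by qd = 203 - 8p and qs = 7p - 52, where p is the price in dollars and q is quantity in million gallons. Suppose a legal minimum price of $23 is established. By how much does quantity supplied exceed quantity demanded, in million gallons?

90

Setting quantity demanded equal to quantity supplied, 203 - 8p = 7p - 52, gives p* = 17 and q* = 67.
Because the floor (23) lies above the market-clearing price, it is binding.
At p = 23: qd = 203 - 8·23 = 19 and qs = 7·23 - 52 = 109.
Surplus = qs - qd = 109 - 19 = 90.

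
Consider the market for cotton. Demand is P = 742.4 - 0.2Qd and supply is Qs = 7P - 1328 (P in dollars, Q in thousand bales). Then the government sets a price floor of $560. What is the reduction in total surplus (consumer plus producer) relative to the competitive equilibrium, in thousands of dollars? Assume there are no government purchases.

Rearranging demand gives Qd = 3712 - 5P. In a free market, 3712 - 5P = 7P - 1328 gives the equilibrium P* = 420, Q* = 1612.
The floor of 560 is above the equilibrium price 420, so it binds.
At P = 560: Qd = 3712 - 5·560 = 912 and Qs = 7·560 - 1328 = 2592.
Quantity traded falls to 912. At Q = 912 the demand price is (3712 - 912)/5 = 560 and the supply price is (1328 + 912)/7 = 320.
Deadweight loss = ½ · (560 - 320) · (1612 - 912) = ½ · 240 · 700 = 84000.

84000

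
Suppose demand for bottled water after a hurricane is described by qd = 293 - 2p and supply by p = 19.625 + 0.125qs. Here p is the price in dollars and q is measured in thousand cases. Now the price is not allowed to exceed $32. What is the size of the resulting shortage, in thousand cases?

130

Rearranging supply gives qs = 8p - 157. Equilibrium: 293 - 2p = 8p - 157, so 450 = 10p and p* = 45, q* = 203.
Because the ceiling (32) lies below the market-clearing price, it is binding.
At p = 32: qd = 293 - 2·32 = 229 and qs = 8·32 - 157 = 99.
Shortage = qd - qs = 229 - 99 = 130.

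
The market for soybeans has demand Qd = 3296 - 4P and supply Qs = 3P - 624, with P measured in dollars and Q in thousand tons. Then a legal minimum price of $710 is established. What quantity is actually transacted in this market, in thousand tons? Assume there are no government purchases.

456

Setting quantity demanded equal to quantity supplied, 3296 - 4P = 3P - 624, gives P* = 560 and Q* = 1056.
The floor of 710 is above the equilibrium price 560, so it binds.
At P = 710: Qd = 3296 - 4·710 = 456 and Qs = 3·710 - 624 = 1506.
The quantity actually transacted is the short side, demand: 456.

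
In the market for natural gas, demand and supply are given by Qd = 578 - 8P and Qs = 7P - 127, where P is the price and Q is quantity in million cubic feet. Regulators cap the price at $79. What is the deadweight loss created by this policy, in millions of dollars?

0

Without the control the market clears where 578 - 8P = 7P - 127, i.e. P* = 47 and Q* = 202.
Since 79 is above P* = 47, the ceiling does not bind and the free-market outcome prevails.
Since the control does not bind, no trades are prevented and deadweight loss is zero.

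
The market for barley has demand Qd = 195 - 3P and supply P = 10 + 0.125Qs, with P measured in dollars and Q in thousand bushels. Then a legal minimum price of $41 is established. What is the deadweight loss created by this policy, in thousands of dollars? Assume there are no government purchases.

Rearranging supply gives Qs = 8P - 80. Equilibrium: 195 - 3P = 8P - 80, so 275 = 11P and P* = 25, Q* = 120.
The floor of 41 is above the equilibrium price 25, so it binds.
At P = 41: Qd = 195 - 3·41 = 72 and Qs = 8·41 - 80 = 248.
Quantity traded falls to 72. At Q = 72 the demand price is (195 - 72)/3 = 41 and the supply price is (80 + 72)/8 = 19.
Deadweight loss = ½ · (41 - 19) · (120 - 72) = ½ · 22 · 48 = 528.

528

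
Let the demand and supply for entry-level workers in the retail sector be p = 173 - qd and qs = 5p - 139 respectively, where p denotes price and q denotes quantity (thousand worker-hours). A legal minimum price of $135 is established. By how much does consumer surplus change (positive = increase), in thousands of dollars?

Rearranging demand gives qd = 173 - p. In a free market, 173 - p = 5p - 139 gives the equilibrium p* = 52, q* = 121.
The floor of 135 is above the equilibrium price 52, so it binds.
At p = 135: qd = 173 - 135 = 38 and qs = 5·135 - 139 = 536.
Consumer surplus without the control is ½ · (173 - 52) · 121 = 7320.5.
With the floor, consumers buy 38 units at 135, so CS = ½ · (173 - 135) · 38 = 722.
Change in consumer surplus = 722 - 7320.5 = -6598.5.

-6598.5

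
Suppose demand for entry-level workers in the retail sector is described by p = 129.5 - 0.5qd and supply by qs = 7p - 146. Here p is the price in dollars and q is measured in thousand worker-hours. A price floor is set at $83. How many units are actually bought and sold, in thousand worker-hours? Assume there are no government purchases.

Rearranging demand gives qd = 259 - 2p. Equilibrium: 259 - 2p = 7p - 146, so 405 = 9p and p* = 45, q* = 169.
Since 83 > 45, the floor is binding.
At p = 83: qd = 259 - 2·83 = 93 and qs = 7·83 - 146 = 435.
The quantity actually transacted is the short side, demand: 93.

93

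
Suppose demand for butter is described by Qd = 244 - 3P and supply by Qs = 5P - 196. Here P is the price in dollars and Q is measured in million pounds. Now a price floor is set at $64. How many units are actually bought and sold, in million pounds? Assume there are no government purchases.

52

Without the control the market clears where 244 - 3P = 5P - 196, i.e. P* = 55 and Q* = 79.
The floor of 64 is above the equilibrium price 55, so it binds.
At P = 64: Qd = 244 - 3·64 = 52 and Qs = 5·64 - 196 = 124.
The quantity actually transacted is the short side, demand: 52.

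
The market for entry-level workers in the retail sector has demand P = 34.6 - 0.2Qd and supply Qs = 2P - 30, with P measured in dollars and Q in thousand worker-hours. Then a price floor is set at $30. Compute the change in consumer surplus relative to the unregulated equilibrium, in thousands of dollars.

-25.5

Rearranging demand gives Qd = 173 - 5P. In a free market, 173 - 5P = 2P - 30 gives the equilibrium P* = 29, Q* = 28.
The floor of 30 is above the equilibrium price 29, so it binds.
At P = 30: Qd = 173 - 5·30 = 23 and Qs = 2·30 - 30 = 30.
Consumer surplus without the control is ½ · (34.6 - 29) · 28 = 78.4.
With the floor, consumers buy 23 units at 30, so CS = ½ · (34.6 - 30) · 23 = 52.9.
Change in consumer surplus = 52.9 - 78.4 = -25.5.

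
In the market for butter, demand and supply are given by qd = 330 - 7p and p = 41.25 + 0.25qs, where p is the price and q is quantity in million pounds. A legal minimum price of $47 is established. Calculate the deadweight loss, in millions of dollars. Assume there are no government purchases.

38.5

Rearranging supply gives qs = 4p - 165. Setting quantity demanded equal to quantity supplied, 330 - 7p = 4p - 165, gives p* = 45 and q* = 15.
Because the floor (47) lies above the market-clearing price, it is binding.
At p = 47: qd = 330 - 7·47 = 1 and qs = 4·47 - 165 = 23.
Quantity traded falls to 1. At q = 1 the demand price is (330 - 1)/7 = 47 and the supply price is (165 + 1)/4 = 41.5.
Deadweight loss = ½ · (47 - 41.5) · (15 - 1) = ½ · 5.5 · 14 = 38.5.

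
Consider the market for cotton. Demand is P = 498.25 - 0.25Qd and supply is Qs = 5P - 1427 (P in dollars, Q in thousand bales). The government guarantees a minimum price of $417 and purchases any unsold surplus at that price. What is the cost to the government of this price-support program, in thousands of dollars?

Rearranging demand gives Qd = 1993 - 4P. In a free market, 1993 - 4P = 5P - 1427 gives the equilibrium P* = 380, Q* = 473.
Since 417 > 380, the floor is binding.
At P = 417: Qd = 1993 - 4·417 = 325 and Qs = 5·417 - 1427 = 658.
Surplus = Qs - Qd = 333.
Government expenditure = surplus × support price = 333 × 417 = 138861.

138861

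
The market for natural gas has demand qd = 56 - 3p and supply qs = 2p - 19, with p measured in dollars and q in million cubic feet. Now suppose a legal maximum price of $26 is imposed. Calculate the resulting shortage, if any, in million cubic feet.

0

Equilibrium: 56 - 3p = 2p - 19, so 75 = 5p and p* = 15, q* = 11.
The ceiling of 26 is above the equilibrium price 15, so it is not binding; the market clears at p* = 15, q* = 11.
Since the control does not bind, there is no shortage.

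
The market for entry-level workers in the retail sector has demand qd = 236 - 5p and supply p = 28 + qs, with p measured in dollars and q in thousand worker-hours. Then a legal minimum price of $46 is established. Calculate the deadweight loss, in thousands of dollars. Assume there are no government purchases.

Rearranging supply gives qs = p - 28. Equilibrium: 236 - 5p = p - 28, so 264 = 6p and p* = 44, q* = 16.
Because the floor (46) lies above the market-clearing price, it is binding.
At p = 46: qd = 236 - 5·46 = 6 and qs = 46 - 28 = 18.
Quantity traded falls to 6. At q = 6 the demand price is (236 - 6)/5 = 46 and the supply price is 28 + 6 = 34.
Deadweight loss = ½ · (46 - 34) · (16 - 6) = ½ · 12 · 10 = 60.

60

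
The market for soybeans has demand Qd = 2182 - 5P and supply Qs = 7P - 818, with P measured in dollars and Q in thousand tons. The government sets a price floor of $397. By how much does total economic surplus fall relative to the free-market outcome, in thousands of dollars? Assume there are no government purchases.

In a free market, 2182 - 5P = 7P - 818 gives the equilibrium P* = 250, Q* = 932.
The floor of 397 is above the equilibrium price 250, so it binds.
At P = 397: Qd = 2182 - 5·397 = 197 and Qs = 7·397 - 818 = 1961.
Quantity traded falls to 197. At Q = 197 the demand price is (2182 - 197)/5 = 397 and the supply price is (818 + 197)/7 = 145.
Deadweight loss = ½ · (397 - 145) · (932 - 197) = ½ · 252 · 735 = 92610.

92610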